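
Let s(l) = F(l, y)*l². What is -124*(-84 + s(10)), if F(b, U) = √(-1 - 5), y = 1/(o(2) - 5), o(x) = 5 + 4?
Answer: 10416 - 12400*I*√6 ≈ 10416.0 - 30374.0*I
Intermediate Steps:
o(x) = 9
y = ¼ (y = 1/(9 - 5) = 1/4 = ¼ ≈ 0.25000)
F(b, U) = I*√6 (F(b, U) = √(-6) = I*√6)
s(l) = I*√6*l² (s(l) = (I*√6)*l² = I*√6*l²)
-124*(-84 + s(10)) = -124*(-84 + I*√6*10²) = -124*(-84 + I*√6*100) = -124*(-84 + 100*I*√6) = 10416 - 12400*I*√6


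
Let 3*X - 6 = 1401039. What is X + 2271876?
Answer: 2738891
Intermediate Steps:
X = 467015 (X = 2 + (1/3)*1401039 = 2 + 467013 = 467015)
X + 2271876 = 467015 + 2271876 = 2738891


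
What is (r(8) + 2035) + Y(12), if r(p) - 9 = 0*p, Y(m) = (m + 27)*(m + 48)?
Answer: 4384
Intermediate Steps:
Y(m) = (27 + m)*(48 + m)
r(p) = 9 (r(p) = 9 + 0*p = 9 + 0 = 9)
(r(8) + 2035) + Y(12) = (9 + 2035) + (1296 + 12**2 + 75*12) = 2044 + (1296 + 144 + 900) = 2044 + 2340 = 4384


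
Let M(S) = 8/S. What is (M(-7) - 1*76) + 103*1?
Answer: 181/7 ≈ 25.857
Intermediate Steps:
(M(-7) - 1*76) + 103*1 = (8/(-7) - 1*76) + 103*1 = (8*(-⅐) - 76) + 103 = (-8/7 - 76) + 103 = -540/7 + 103 = 181/7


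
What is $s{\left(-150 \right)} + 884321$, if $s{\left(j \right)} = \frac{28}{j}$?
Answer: $\frac{66324061}{75} \approx 8.8432 \cdot 10^{5}$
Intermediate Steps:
$s{\left(-150 \right)} + 884321 = \frac{28}{-150} + 884321 = 28 \left(- \frac{1}{150}\right) + 884321 = - \frac{14}{75} + 884321 = \frac{66324061}{75}$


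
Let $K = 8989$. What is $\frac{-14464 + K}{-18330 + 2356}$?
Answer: $\frac{5475}{15974} \approx 0.34274$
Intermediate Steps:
$\frac{-14464 + K}{-18330 + 2356} = \frac{-14464 + 8989}{-18330 + 2356} = - \frac{5475}{-15974} = \left(-5475\right) \left(- \frac{1}{15974}\right) = \frac{5475}{15974}$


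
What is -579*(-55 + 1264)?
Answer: -700011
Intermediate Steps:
-579*(-55 + 1264) = -579*1209 = -700011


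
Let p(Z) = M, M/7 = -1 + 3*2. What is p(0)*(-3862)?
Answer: -135170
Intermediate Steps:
M = 35 (M = 7*(-1 + 3*2) = 7*(-1 + 6) = 7*5 = 35)
p(Z) = 35
p(0)*(-3862) = 35*(-3862) = -135170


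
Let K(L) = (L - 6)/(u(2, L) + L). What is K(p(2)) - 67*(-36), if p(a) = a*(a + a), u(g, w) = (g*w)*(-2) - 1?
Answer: 60298/25 ≈ 2411.9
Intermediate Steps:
u(g, w) = -1 - 2*g*w (u(g, w) = -2*g*w - 1 = -1 - 2*g*w)
p(a) = 2*a**2 (p(a) = a*(2*a) = 2*a**2)
K(L) = (-6 + L)/(-1 - 3*L) (K(L) = (L - 6)/((-1 - 2*2*L) + L) = (-6 + L)/((-1 - 4*L) + L) = (-6 + L)/(-1 - 3*L))
K(p(2)) - 67*(-36) = (6 - 2*2**2)/(1 + 3*(2*2**2)) - 67*(-36) = (6 - 2*4)/(1 + 3*(2*4)) + 2412 = (6 - 1*8)/(1 + 3*8) + 2412 = (6 - 8)/(1 + 24) + 2412 = -2/25 + 2412 = 60298/25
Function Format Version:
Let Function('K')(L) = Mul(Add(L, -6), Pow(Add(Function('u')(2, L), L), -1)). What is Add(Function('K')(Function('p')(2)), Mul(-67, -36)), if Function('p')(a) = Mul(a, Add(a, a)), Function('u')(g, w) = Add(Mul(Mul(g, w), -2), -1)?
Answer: Rational(60298, 25) ≈ 2411.9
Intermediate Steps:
Function('u')(g, w) = Add(-1, Mul(-2, g, w)) (Function('u')(g, w) = Add(Mul(-2, g, w), -1) = Add(-1, Mul(-2, g, w)))
Function('p')(a) = Mul(2, Pow(a, 2)) (Function('p')(a) = Mul(a, Mul(2, a)) = Mul(2, Pow(a, 2)))
Function('K')(L) = Mul(Pow(Add(-1, Mul(-3, L)), -1), Add(-6, L)) (Function('K')(L) = Mul(Add(L, -6), Pow(Add(Add(-1, Mul(-2, 2, L)), L), -1)) = Mul(Add(-6, L), Pow(Add(Add(-1, Mul(-4, L)), L), -1)) = Mul(Add(-6, L), Pow(Add(-1, Mul(-3, L)), -1)) = Mul(Pow(Add(-1, Mul(-3, L)), -1), Add(-6, L)))
Add(Function('K')(Function('p')(2)), Mul(-67, -36)) = Add(Mul(Pow(Add(1, Mul(3, Mul(2, Pow(2, 2)))), -1), Add(6, Mul(-1, Mul(2, Pow(2, 2))))), Mul(-67, -36)) = Add(Mul(Pow(Add(1, Mul(3, Mul(2, 4))), -1), Add(6, Mul(-1, Mul(2, 4)))), 2412) = Add(Mul(Pow(Add(1, Mul(3, 8)), -1), Add(6, Mul(-1, 8))), 2412) = Add(Mul(Pow(Add(1, 24), -1), Add(6, -8)), 2412) = Add(Mul(Pow(25, -1), -2), 2412) = Add(Mul(Rational(1, 25), -2), 2412) = Add(Rational(-2, 25), 2412) = Rational(60298, 25)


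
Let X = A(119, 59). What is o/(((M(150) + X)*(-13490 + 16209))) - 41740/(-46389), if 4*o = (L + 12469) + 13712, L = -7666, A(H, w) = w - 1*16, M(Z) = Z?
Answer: 88473990655/97373665452 ≈ 0.90860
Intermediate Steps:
A(H, w) = -16 + w (A(H, w) = w - 16 = -16 + w)
X = 43 (X = -16 + 59 = 43)
o = 18515/4 (o = ((-7666 + 12469) + 13712)/4 = (4803 + 13712)/4 = (¼)*18515 = 18515/4 ≈ 4628.8)
o/(((M(150) + X)*(-13490 + 16209))) - 41740/(-46389) = 18515/(4*(((150 + 43)*(-13490 + 16209)))) - 41740/(-46389) = 18515/(4*((193*2719))) - 41740*(-1/46389) = (18515/4)/524767 + 41740/46389 = (18515/4)*(1/524767) + 41740/46389 = 18515/2099068 + 41740/46389 = 88473990655/97373665452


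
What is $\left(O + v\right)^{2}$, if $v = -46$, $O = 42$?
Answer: $16$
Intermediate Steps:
$\left(O + v\right)^{2} = \left(42 - 46\right)^{2} = \left(-4\right)^{2} = 16$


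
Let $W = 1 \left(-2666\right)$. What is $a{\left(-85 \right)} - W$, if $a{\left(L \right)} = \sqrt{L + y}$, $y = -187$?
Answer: $2666 + 4 i \sqrt{17} \approx 2666.0 + 16.492 i$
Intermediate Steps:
$a{\left(L \right)} = \sqrt{-187 + L}$ ($a{\left(L \right)} = \sqrt{L - 187} = \sqrt{-187 + L}$)
$W = -2666$
$a{\left(-85 \right)} - W = \sqrt{-187 - 85} - -2666 = \sqrt{-272} + 2666 = 4 i \sqrt{17} + 2666 = 2666 + 4 i \sqrt{17}$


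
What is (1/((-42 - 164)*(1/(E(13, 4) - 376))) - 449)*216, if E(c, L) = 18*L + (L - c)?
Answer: -9955548/103 ≈ -96656.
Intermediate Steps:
E(c, L) = -c + 19*L
(1/((-42 - 164)*(1/(E(13, 4) - 376))) - 449)*216 = (1/((-42 - 164)*(1/((-1*13 + 19*4) - 376))) - 449)*216 = (1/((-206)*(1/((-13 + 76) - 376))) - 449)*216 = (-1/(206*(1/(63 - 376))) - 449)*216 = (-1/(206*(1/(-313))) - 449)*216 = (-1/(206*(-1/313)) - 449)*216 = (-1/206*(-313) - 449)*216 = (313/206 - 449)*216 = -92181/206*216 = -9955548/103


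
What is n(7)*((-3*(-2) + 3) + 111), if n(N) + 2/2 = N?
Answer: 720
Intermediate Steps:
n(N) = -1 + N
n(7)*((-3*(-2) + 3) + 111) = (-1 + 7)*((-3*(-2) + 3) + 111) = 6*((6 + 3) + 111) = 6*(9 + 111) = 6*120 = 720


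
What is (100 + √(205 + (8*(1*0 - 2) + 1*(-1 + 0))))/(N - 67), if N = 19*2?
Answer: -100/29 - 2*√47/29 ≈ -3.9211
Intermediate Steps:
N = 38
(100 + √(205 + (8*(1*0 - 2) + 1*(-1 + 0))))/(N - 67) = (100 + √(205 + (8*(1*0 - 2) + 1*(-1 + 0))))/(38 - 67) = (100 + √(205 + (8*(0 - 2) + 1*(-1))))/(-29) = (100 + √(205 + (8*(-2) - 1)))*(-1/29) = (100 + √(205 + (-16 - 1)))*(-1/29) = (100 + √(205 - 17))*(-1/29) = (100 + √188)*(-1/29) = (100 + 2*√47)*(-1/29) = -100/29 - 2*√47/29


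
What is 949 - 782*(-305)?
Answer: 239459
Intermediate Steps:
949 - 782*(-305) = 949 + 238510 = 239459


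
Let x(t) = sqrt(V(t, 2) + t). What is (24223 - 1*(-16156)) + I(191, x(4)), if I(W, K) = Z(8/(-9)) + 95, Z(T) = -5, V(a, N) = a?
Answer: 40469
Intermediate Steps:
x(t) = sqrt(2)*sqrt(t) (x(t) = sqrt(t + t) = sqrt(2*t) = sqrt(2)*sqrt(t))
I(W, K) = 90 (I(W, K) = -5 + 95 = 90)
(24223 - 1*(-16156)) + I(191, x(4)) = (24223 - 1*(-16156)) + 90 = (24223 + 16156) + 90 = 40379 + 90 = 40469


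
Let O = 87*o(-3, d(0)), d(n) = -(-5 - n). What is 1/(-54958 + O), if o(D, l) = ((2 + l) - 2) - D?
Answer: -1/54262 ≈ -1.8429e-5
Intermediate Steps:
d(n) = 5 + n
o(D, l) = l - D
O = 696 (O = 87*((5 + 0) - 1*(-3)) = 87*(5 + 3) = 87*8 = 696)
1/(-54958 + O) = 1/(-54958 + 696) = 1/(-54262) = -1/54262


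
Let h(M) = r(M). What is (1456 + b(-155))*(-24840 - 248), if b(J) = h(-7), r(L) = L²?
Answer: -37757440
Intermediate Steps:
h(M) = M²
b(J) = 49 (b(J) = (-7)² = 49)
(1456 + b(-155))*(-24840 - 248) = (1456 + 49)*(-24840 - 248) = 1505*(-25088) = -37757440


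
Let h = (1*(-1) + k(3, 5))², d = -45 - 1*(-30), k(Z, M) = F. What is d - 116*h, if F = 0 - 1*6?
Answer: -5699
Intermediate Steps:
F = -6 (F = 0 - 6 = -6)
k(Z, M) = -6
d = -15 (d = -45 + 30 = -15)
h = 49 (h = (1*(-1) - 6)² = (-1 - 6)² = (-7)² = 49)
d - 116*h = -15 - 116*49 = -15 - 5684 = -5699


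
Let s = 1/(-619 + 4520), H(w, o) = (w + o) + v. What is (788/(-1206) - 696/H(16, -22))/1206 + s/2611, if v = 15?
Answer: -239491556534/3703543469199 ≈ -0.064666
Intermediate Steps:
H(w, o) = 15 + o + w (H(w, o) = (w + o) + 15 = (o + w) + 15 = 15 + o + w)
s = 1/3901 ≈ 0.00025634
(788/(-1206) - 696/H(16, -22))/1206 + s/2611 = (788/(-1206) - 696/(15 - 22 + 16))/1206 + (1/3901)/2611 = (788*(-1/1206) - 696/9)*(1/1206) + (1/3901)*(1/2611) = (-394/603 - 696*1/9)*(1/1206) + 1/10185511 = (-394/603 - 232/3)*(1/1206) + 1/10185511 = -47026/603*1/1206 + 1/10185511 = -23513/363609 + 1/10185511 = -239491556534/3703543469199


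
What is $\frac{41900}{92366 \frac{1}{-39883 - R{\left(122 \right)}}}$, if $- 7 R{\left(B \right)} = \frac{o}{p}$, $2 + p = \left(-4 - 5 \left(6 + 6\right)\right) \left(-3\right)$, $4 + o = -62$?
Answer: $- \frac{111128135320}{6142339} \approx -18092.0$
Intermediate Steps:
$o = -66$ ($o = -4 - 62 = -66$)
$p = 190$ ($p = -2 + \left(-4 - 5 \left(6 + 6\right)\right) \left(-3\right) = -2 + \left(-4 - 60\right) \left(-3\right) = -2 - -192 = -2 + 192 = 190$)
$R{\left(B \right)} = \frac{33}{665}$ ($R{\left(B \right)} = - \frac{\left(-66\right) \frac{1}{190}}{7} = \left(- \frac{1}{7}\right) \left(- \frac{33}{95}\right) = \frac{33}{665}$)
$\frac{41900}{92366 \frac{1}{-39883 - R{\left(122 \right)}}} = \frac{41900}{92366 \frac{1}{-39883 - \frac{33}{665}}} = \frac{41900}{92366 \frac{1}{- \frac{26522228}{665}}} = \frac{41900}{92366 \left(- \frac{665}{26522228}\right)} = \frac{41900}{- \frac{30711695}{13261114}} = 41900 \left(- \frac{13261114}{30711695}\right) = - \frac{111128135320}{6142339}$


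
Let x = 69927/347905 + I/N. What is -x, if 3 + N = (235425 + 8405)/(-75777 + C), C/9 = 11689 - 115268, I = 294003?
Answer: 51550969348162191/568440935785 ≈ 90688.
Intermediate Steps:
C = -932211 (C = 9*(11689 - 115268) = 9*(-103579) = -932211)
N = -1633897/503994 (N = -3 + (235425 + 8405)/(-75777 - 932211) = -3 + 243830/(-1007988) = -3 + 243830*(-1/1007988) = -3 - 121915/503994 = -1633897/503994 ≈ -3.2419)
x = -51550969348162191/568440935785 (x = 69927/347905 + 294003/(-1633897/503994) = 69927*(1/347905) + 294003*(-503994/1633897) = 69927/347905 - 148175747982/1633897 = -51550969348162191/568440935785 ≈ -90688.)
-x = -1*(-51550969348162191/568440935785) = 51550969348162191/568440935785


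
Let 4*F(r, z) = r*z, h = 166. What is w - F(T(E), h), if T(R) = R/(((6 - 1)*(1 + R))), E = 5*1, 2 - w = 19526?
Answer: -234371/12 ≈ -19531.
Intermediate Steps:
w = -19524 (w = 2 - 1*19526 = 2 - 19526 = -19524)
E = 5
T(R) = R/(5 + 5*R) (T(R) = R/((5*(1 + R))) = R/(5 + 5*R))
F(r, z) = r*z/4 (F(r, z) = (r*z)/4 = r*z/4)
w - F(T(E), h) = -19524 - (1/5)*5/(1 + 5)*166/4 = -19524 - (1/5)*5/6*166/4 = -19524 - (1/5)*5*(1/6)*166/4 = -19524 - 166/(4*6) = -19524 - 1*83/12 = -19524 - 83/12 = -234371/12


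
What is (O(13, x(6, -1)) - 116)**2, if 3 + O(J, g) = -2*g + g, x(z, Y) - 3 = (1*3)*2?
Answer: 16384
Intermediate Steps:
x(z, Y) = 9 (x(z, Y) = 3 + (1*3)*2 = 3 + 3*2 = 3 + 6 = 9)
O(J, g) = -3 - g (O(J, g) = -3 + (-2*g + g) = -3 - g)
(O(13, x(6, -1)) - 116)**2 = ((-3 - 1*9) - 116)**2 = ((-3 - 9) - 116)**2 = (-12 - 116)**2 = (-128)**2 = 16384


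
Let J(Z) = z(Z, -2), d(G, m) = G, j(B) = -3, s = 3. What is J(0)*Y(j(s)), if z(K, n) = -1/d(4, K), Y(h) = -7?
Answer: 7/4 ≈ 1.7500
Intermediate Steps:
z(K, n) = -¼ (z(K, n) = -1/4 = -1*¼ = -¼)
J(Z) = -¼
J(0)*Y(j(s)) = -¼*(-7) = 7/4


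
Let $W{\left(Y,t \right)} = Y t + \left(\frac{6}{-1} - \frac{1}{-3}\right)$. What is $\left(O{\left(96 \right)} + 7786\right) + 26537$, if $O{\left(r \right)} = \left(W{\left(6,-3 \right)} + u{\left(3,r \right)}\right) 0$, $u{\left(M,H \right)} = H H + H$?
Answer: $34323$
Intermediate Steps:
$u{\left(M,H \right)} = H + H^{2}$ ($u{\left(M,H \right)} = H^{2} + H = H + H^{2}$)
$W{\left(Y,t \right)} = - \frac{17}{3} + Y t$ ($W{\left(Y,t \right)} = Y t + \left(6 \left(-1\right) - - \frac{1}{3}\right) = Y t + \left(-6 + \frac{1}{3}\right) = Y t - \frac{17}{3} = - \frac{17}{3} + Y t$)
$O{\left(r \right)} = 0$ ($O{\left(r \right)} = \left(\left(- \frac{17}{3} + 6 \left(-3\right)\right) + r \left(1 + r\right)\right) 0 = \left(\left(- \frac{17}{3} - 18\right) + r \left(1 + r\right)\right) 0 = \left(- \frac{71}{3} + r \left(1 + r\right)\right) 0 = 0$)
$\left(O{\left(96 \right)} + 7786\right) + 26537 = \left(0 + 7786\right) + 26537 = 7786 + 26537 = 34323$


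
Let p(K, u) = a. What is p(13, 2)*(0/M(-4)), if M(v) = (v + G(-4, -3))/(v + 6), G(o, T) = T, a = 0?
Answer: 0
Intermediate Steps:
p(K, u) = 0
M(v) = (-3 + v)/(6 + v) (M(v) = (v - 3)/(v + 6) = (-3 + v)/(6 + v))
p(13, 2)*(0/M(-4)) = 0*(0/((-3 - 4)/(6 - 4))) = 0*(0/(-7/2)) = 0*(-2/7*0) = 0*0 = 0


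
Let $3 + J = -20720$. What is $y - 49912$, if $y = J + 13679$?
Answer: $-56956$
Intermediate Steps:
$J = -20723$ ($J = -3 - 20720 = -20723$)
$y = -7044$ ($y = -20723 + 13679 = -7044$)
$y - 49912 = -7044 - 49912 = -56956$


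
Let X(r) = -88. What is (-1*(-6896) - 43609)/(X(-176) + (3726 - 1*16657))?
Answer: 36713/13019 ≈ 2.8200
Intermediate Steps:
(-1*(-6896) - 43609)/(X(-176) + (3726 - 1*16657)) = (-1*(-6896) - 43609)/(-88 + (3726 - 1*16657)) = (6896 - 43609)/(-88 + (3726 - 16657)) = -36713/(-88 - 12931) = -36713/(-13019) = -36713*(-1/13019) = 36713/13019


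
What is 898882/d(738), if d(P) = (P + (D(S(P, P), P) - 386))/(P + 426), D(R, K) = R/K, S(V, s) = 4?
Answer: 193042100556/64945 ≈ 2.9724e+6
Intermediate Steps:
d(P) = (-386 + P + 4/P)/(426 + P) (d(P) = (P + (4/P - 386))/(P + 426) = (P + (-386 + 4/P))/(426 + P) = (-386 + P + 4/P)/(426 + P))
898882/d(738) = 898882/(((4 + 738*(-386 + 738))/(738*(426 + 738)))) = 898882/(((1/738)*(4 + 738*352)/1164)) = 898882/(((1/738)*(1/1164)*(4 + 259776))) = 898882/(((1/738)*(1/1164)*259780)) = 898882/(64945/214758) = 898882*(214758/64945) = 193042100556/64945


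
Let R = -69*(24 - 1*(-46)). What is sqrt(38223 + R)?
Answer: sqrt(33393) ≈ 182.74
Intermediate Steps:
R = -4830 (R = -69*(24 + 46) = -69*70 = -4830)
sqrt(38223 + R) = sqrt(38223 - 4830) = sqrt(33393)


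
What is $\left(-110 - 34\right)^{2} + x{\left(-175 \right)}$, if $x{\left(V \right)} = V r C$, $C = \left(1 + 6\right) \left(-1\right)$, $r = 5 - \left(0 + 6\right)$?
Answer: $19511$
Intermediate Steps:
$r = -1$ ($r = 5 - 6 = -1$)
$C = -7$ ($C = 7 \left(-1\right) = -7$)
$x{\left(V \right)} = 7 V$ ($x{\left(V \right)} = V \left(-1\right) \left(-7\right) = - V \left(-7\right) = 7 V$)
$\left(-110 - 34\right)^{2} + x{\left(-175 \right)} = \left(-110 - 34\right)^{2} + 7 \left(-175\right) = \left(-144\right)^{2} - 1225 = 20736 - 1225 = 19511$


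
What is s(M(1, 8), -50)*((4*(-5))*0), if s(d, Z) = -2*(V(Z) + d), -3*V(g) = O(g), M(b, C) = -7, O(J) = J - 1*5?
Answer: 0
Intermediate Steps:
O(J) = -5 + J (O(J) = J - 5 = -5 + J)
V(g) = 5/3 - g/3 (V(g) = -(-5 + g)/3 = 5/3 - g/3)
s(d, Z) = -10/3 - 2*d + 2*Z/3 (s(d, Z) = -2*((5/3 - Z/3) + d) = -2*(5/3 + d - Z/3) = -10/3 - 2*d + 2*Z/3)
s(M(1, 8), -50)*((4*(-5))*0) = (-10/3 - 2*(-7) + (⅔)*(-50))*((4*(-5))*0) = (-10/3 + 14 - 100/3)*(-20*0) = -68/3*0 = 0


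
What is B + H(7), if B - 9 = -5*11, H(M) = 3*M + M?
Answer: -18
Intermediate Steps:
H(M) = 4*M
B = -46 (B = 9 - 5*11 = 9 - 55 = -46)
B + H(7) = -46 + 4*7 = -46 + 28 = -18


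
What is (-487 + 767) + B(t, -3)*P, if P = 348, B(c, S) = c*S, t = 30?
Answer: -31040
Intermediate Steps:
B(c, S) = S*c
(-487 + 767) + B(t, -3)*P = (-487 + 767) - 3*30*348 = 280 - 90*348 = 280 - 31320 = -31040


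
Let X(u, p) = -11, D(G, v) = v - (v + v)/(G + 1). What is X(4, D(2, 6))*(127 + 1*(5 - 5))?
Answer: -1397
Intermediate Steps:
D(G, v) = v - 2*v/(1 + G)
X(4, D(2, 6))*(127 + 1*(5 - 5)) = -11*(127 + 1*(5 - 5)) = -11*(127 + 1*0) = -11*(127 + 0) = -11*127 = -1397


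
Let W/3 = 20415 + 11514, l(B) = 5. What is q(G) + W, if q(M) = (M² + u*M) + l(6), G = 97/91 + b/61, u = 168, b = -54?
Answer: 2952632838705/30813601 ≈ 95822.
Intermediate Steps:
W = 95787 (W = 3*(20415 + 11514) = 3*31929 = 95787)
G = 1003/5551 (G = 97/91 - 54/61 = 1003/5551 ≈ 0.18069)
q(M) = 5 + M² + 168*M (q(M) = (M² + 168*M) + 5 = 5 + M² + 168*M)
q(G) + W = (5 + (1003/5551)² + 168*(1003/5551)) + 95787 = (5 + 1006009/30813601 + 24072/793) + 95787 = 1090439718/30813601 + 95787 = 2952632838705/30813601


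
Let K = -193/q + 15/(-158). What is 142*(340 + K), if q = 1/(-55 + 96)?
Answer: -84954979/79 ≈ -1.0754e+6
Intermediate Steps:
q = 1/41 ≈ 0.024390
K = -1250269/158 (K = -193/1/41 + 15/(-158) = -193*41 + 15*(-1/158) = -7913 - 15/158 = -1250269/158 ≈ -7913.1)
142*(340 + K) = 142*(340 - 1250269/158) = 142*(-1196549/158) = -84954979/79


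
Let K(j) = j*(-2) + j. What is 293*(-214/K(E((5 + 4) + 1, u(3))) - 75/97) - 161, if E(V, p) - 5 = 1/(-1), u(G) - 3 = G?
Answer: 2965863/194 ≈ 15288.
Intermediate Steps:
u(G) = 3 + G
E(V, p) = 4 (E(V, p) = 5 + 1/(-1) = 5 - 1 = 4)
K(j) = -j (K(j) = -2*j + j = -j)
293*(-214/K(E((5 + 4) + 1, u(3))) - 75/97) - 161 = 293*(-214/((-1*4)) - 75/97) - 161 = 293*(-214/(-4) - 75*1/97) - 161 = 293*(-214*(-1/4) - 75/97) - 161 = 293*(107/2 - 75/97) - 161 = 293*(10229/194) - 161 = 2997097/194 - 161 = 2965863/194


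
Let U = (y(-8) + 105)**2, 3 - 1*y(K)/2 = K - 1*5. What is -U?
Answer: -18769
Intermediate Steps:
y(K) = 16 - 2*K (y(K) = 6 - 2*(K - 1*5) = 6 - 2*(K - 5) = 6 - 2*(-5 + K) = 6 + (10 - 2*K) = 16 - 2*K)
U = 18769 (U = ((16 - 2*(-8)) + 105)**2 = ((16 + 16) + 105)**2 = (32 + 105)**2 = 137**2 = 18769)
-U = -1*18769 = -18769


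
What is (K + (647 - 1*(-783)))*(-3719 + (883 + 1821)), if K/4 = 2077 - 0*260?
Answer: -9884070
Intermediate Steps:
K = 8308 (K = 4*(2077 - 0*260) = 4*(2077 - 1*0) = 4*(2077 + 0) = 4*2077 = 8308)
(K + (647 - 1*(-783)))*(-3719 + (883 + 1821)) = (8308 + (647 - 1*(-783)))*(-3719 + (883 + 1821)) = (8308 + (647 + 783))*(-3719 + 2704) = (8308 + 1430)*(-1015) = 9738*(-1015) = -9884070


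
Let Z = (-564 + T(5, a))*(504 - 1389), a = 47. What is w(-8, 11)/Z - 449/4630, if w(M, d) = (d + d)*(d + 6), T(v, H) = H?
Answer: -3703747/38516970 ≈ -0.096159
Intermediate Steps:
w(M, d) = 2*d*(6 + d) (w(M, d) = (2*d)*(6 + d) = 2*d*(6 + d))
Z = 457545 (Z = (-564 + 47)*(504 - 1389) = -517*(-885) = 457545)
w(-8, 11)/Z - 449/4630 = (2*11*(6 + 11))/457545 - 449/4630 = (2*11*17)*(1/457545) - 449*1/4630 = 374*(1/457545) - 449/4630 = 34/41595 - 449/4630 = -3703747/38516970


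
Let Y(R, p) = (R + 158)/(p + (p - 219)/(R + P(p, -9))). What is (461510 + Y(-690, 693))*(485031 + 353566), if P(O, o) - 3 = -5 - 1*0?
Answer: 92707219396798286/239541 ≈ 3.8702e+11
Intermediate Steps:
P(O, o) = -2 (P(O, o) = 3 + (-5 - 1*0) = 3 + (-5 + 0) = 3 - 5 = -2)
Y(R, p) = (158 + R)/(p + (-219 + p)/(-2 + R)) (Y(R, p) = (R + 158)/(p + (p - 219)/(R - 2)) = (158 + R)/(p + (-219 + p)/(-2 + R)))
(461510 + Y(-690, 693))*(485031 + 353566) = (461510 + (-316 + (-690)² + 156*(-690))/(-219 - 1*693 - 690*693))*(485031 + 353566) = (461510 + (-316 + 476100 - 107640)/(-219 - 693 - 478170))*838597 = (461510 + 368144/(-479082))*838597 = (461510 - 1/479082*368144)*838597 = (461510 - 184072/239541)*838597 = (110550382838/239541)*838597 = 92707219396798286/239541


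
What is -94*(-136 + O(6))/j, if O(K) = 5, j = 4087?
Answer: 12314/4087 ≈ 3.0130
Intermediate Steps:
-94*(-136 + O(6))/j = -94*(-136 + 5)/4087 = -94*(-131)/4087 = -(-12314)/4087 = -1*(-12314/4087) = 12314/4087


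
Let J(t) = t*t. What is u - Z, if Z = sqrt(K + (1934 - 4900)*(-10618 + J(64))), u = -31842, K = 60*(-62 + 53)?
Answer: -31842 - 4*sqrt(1208982) ≈ -36240.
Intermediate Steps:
J(t) = t**2
K = -540 (K = 60*(-9) = -540)
Z = 4*sqrt(1208982) (Z = sqrt(-540 + (1934 - 4900)*(-10618 + 64**2)) = sqrt(-540 - 2966*(-10618 + 4096)) = sqrt(-540 - 2966*(-6522)) = sqrt(-540 + 19344252) = sqrt(19343712) = 4*sqrt(1208982) ≈ 4398.1)
u - Z = -31842 - 4*sqrt(1208982)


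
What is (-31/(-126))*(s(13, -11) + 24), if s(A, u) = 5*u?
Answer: -961/126 ≈ -7.6270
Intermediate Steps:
(-31/(-126))*(s(13, -11) + 24) = (-31/(-126))*(5*(-11) + 24) = (-31*(-1/126))*(-55 + 24) = (31/126)*(-31) = -961/126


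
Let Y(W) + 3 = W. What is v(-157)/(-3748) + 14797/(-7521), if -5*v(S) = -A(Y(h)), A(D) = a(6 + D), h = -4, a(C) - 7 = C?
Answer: -138670453/70471770 ≈ -1.9677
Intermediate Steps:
a(C) = 7 + C
Y(W) = -3 + W
A(D) = 13 + D (A(D) = 7 + (6 + D) = 13 + D)
v(S) = 6/5 (v(S) = -(-1)*(13 + (-3 - 4))/5 = -(-1)*(13 - 7)/5 = -(-1)*6/5 = -1/5*(-6) = 6/5)
v(-157)/(-3748) + 14797/(-7521) = (6/5)/(-3748) + 14797/(-7521) = (6/5)*(-1/3748) + 14797*(-1/7521) = -3/9370 - 14797/7521 = -138670453/70471770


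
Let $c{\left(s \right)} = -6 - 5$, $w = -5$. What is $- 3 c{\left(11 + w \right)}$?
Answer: $33$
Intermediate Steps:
$c{\left(s \right)} = -11$
$- 3 c{\left(11 + w \right)} = \left(-3\right) \left(-11\right) = 33$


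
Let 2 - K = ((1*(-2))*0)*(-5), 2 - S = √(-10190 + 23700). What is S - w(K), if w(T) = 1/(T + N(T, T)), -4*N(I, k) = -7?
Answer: 26/15 - √13510 ≈ -114.50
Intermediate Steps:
S = 2 - √13510 (S = 2 - √(-10190 + 23700) = 2 - √13510 ≈ -114.23)
N(I, k) = 7/4 (N(I, k) = -¼*(-7) = 7/4)
K = 2 (K = 2 - (1*(-2))*0*(-5) = 2 - (-2*0)*(-5) = 2 - 0*(-5) = 2 - 1*0 = 2 + 0 = 2)
w(T) = 1/(7/4 + T) (w(T) = 1/(T + 7/4) = 1/(7/4 + T))
S - w(K) = (2 - √13510) - 4/(7 + 4*2) = (2 - √13510) - 4/(7 + 8) = (2 - √13510) - 4/15 = 26/15 - √13510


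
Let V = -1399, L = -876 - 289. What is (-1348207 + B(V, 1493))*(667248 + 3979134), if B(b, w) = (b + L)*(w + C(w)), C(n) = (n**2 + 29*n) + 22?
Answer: -27095505853529802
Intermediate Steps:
C(n) = 22 + n**2 + 29*n
L = -1165
B(b, w) = (-1165 + b)*(22 + w**2 + 30*w) (B(b, w) = (b - 1165)*(w + (22 + w**2 + 29*w)) = (-1165 + b)*(22 + w**2 + 30*w))
(-1348207 + B(V, 1493))*(667248 + 3979134) = (-1348207 + (-25630 - 34950*1493 - 1165*1493**2 - 1399*1493 - 1399*(22 + 1493**2 + 29*1493)))*(667248 + 3979134) = (-1348207 + (-25630 - 52180350 - 1165*2229049 - 2088707 - 1399*(22 + 2229049 + 43297)))*4646382 = (-1348207 + (-25630 - 52180350 - 2596842085 - 2088707 - 1399*2272368))*4646382 = (-1348207 + (-25630 - 52180350 - 2596842085 - 2088707 - 3179042832))*4646382 = (-1348207 - 5830179604)*4646382 = -5831527811*4646382 = -27095505853529802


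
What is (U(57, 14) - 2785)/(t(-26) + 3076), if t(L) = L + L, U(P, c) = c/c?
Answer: -58/63 ≈ -0.92064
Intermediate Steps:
U(P, c) = 1
t(L) = 2*L
(U(57, 14) - 2785)/(t(-26) + 3076) = (1 - 2785)/(2*(-26) + 3076) = -2784/(-52 + 3076) = -2784/3024 = -2784*1/3024 = -58/63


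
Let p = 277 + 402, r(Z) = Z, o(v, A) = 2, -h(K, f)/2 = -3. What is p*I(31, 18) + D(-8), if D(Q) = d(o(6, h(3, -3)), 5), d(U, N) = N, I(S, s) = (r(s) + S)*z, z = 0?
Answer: 5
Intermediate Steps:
h(K, f) = 6 (h(K, f) = -2*(-3) = 6)
I(S, s) = 0 (I(S, s) = (s + S)*0 = (S + s)*0 = 0)
p = 679
D(Q) = 5
p*I(31, 18) + D(-8) = 679*0 + 5 = 0 + 5 = 5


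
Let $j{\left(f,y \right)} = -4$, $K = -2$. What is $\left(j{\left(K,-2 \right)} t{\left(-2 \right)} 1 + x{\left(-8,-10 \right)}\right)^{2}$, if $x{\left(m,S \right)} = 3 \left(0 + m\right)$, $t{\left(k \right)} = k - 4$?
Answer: $0$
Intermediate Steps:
$t{\left(k \right)} = -4 + k$ ($t{\left(k \right)} = k - 4 = -4 + k$)
$x{\left(m,S \right)} = 3 m$
$\left(j{\left(K,-2 \right)} t{\left(-2 \right)} 1 + x{\left(-8,-10 \right)}\right)^{2} = \left(- 4 \left(-4 - 2\right) 1 + 3 \left(-8\right)\right)^{2} = \left(\left(-4\right) \left(-6\right) 1 - 24\right)^{2} = \left(24 \cdot 1 - 24\right)^{2} = \left(24 - 24\right)^{2} = 0^{2} = 0$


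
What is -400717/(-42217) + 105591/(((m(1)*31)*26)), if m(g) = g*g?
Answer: 4780713149/34026902 ≈ 140.50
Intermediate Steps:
m(g) = g**2
-400717/(-42217) + 105591/(((m(1)*31)*26)) = -400717/(-42217) + 105591/(((1**2*31)*26)) = -400717*(-1/42217) + 105591/(((1*31)*26)) = 400717/42217 + 105591/((31*26)) = 400717/42217 + 105591/806 = 4780713149/34026902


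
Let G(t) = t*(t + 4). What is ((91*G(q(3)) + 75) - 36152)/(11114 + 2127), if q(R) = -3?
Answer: -36350/13241 ≈ -2.7453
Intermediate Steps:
G(t) = t*(4 + t)
((91*G(q(3)) + 75) - 36152)/(11114 + 2127) = ((91*(-3*(4 - 3)) + 75) - 36152)/(11114 + 2127) = ((91*(-3*1) + 75) - 36152)/13241 = ((91*(-3) + 75) - 36152)*(1/13241) = ((-273 + 75) - 36152)*(1/13241) = (-198 - 36152)*(1/13241) = -36350*1/13241 = -36350/13241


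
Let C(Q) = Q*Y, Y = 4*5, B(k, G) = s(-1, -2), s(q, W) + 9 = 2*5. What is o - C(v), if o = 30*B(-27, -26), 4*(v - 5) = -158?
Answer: 720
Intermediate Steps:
s(q, W) = 1 (s(q, W) = -9 + 2*5 = -9 + 10 = 1)
B(k, G) = 1
v = -69/2 (v = 5 + (1/4)*(-158) = 5 - 79/2 = -69/2 ≈ -34.500)
Y = 20
C(Q) = 20*Q (C(Q) = Q*20 = 20*Q)
o = 30 (o = 30*1 = 30)
o - C(v) = 30 - 20*(-69)/2 = 30 - 1*(-690) = 30 + 690 = 720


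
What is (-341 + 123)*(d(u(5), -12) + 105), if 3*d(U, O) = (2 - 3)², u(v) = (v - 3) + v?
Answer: -68888/3 ≈ -22963.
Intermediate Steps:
u(v) = -3 + 2*v (u(v) = (-3 + v) + v = -3 + 2*v)
d(U, O) = ⅓ (d(U, O) = (2 - 3)²/3 = (⅓)*(-1)² = (⅓)*1 = ⅓)
(-341 + 123)*(d(u(5), -12) + 105) = (-341 + 123)*(⅓ + 105) = -218*316/3 = -68888/3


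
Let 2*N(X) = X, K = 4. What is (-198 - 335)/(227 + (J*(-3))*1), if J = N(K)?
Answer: -41/17 ≈ -2.4118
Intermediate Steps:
N(X) = X/2
J = 2 (J = (1/2)*4 = 2)
(-198 - 335)/(227 + (J*(-3))*1) = (-198 - 335)/(227 + (2*(-3))*1) = -533/(227 - 6*1) = -533/(227 - 6) = -533/221 = -533*1/221 = -41/17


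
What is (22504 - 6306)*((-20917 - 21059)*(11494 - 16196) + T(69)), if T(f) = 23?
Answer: 3197018292650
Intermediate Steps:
(22504 - 6306)*((-20917 - 21059)*(11494 - 16196) + T(69)) = (22504 - 6306)*((-20917 - 21059)*(11494 - 16196) + 23) = 16198*(-41976*(-4702) + 23) = 16198*(197371152 + 23) = 16198*197371175 = 3197018292650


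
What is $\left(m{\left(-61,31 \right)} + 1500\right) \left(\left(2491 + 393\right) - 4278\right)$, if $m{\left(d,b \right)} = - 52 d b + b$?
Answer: $-139209022$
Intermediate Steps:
$m{\left(d,b \right)} = b - 52 b d$ ($m{\left(d,b \right)} = - 52 b d + b = b - 52 b d$)
$\left(m{\left(-61,31 \right)} + 1500\right) \left(\left(2491 + 393\right) - 4278\right) = \left(31 \left(1 - -3172\right) + 1500\right) \left(\left(2491 + 393\right) - 4278\right) = \left(31 \left(1 + 3172\right) + 1500\right) \left(2884 - 4278\right) = \left(31 \cdot 3173 + 1500\right) \left(-1394\right) = \left(98363 + 1500\right) \left(-1394\right) = 99863 \left(-1394\right) = -139209022$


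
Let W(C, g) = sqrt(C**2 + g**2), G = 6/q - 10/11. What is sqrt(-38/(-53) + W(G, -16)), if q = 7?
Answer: sqrt(11941006 + 865172*sqrt(94865))/4081 ≈ 4.0887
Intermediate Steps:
G = -4/77 (G = 6/7 - 10/11 = -4/77 ≈ -0.051948)
sqrt(-38/(-53) + W(G, -16)) = sqrt(-38/(-53) + sqrt((-4/77)**2 + (-16)**2)) = sqrt(-38*(-1/53) + sqrt(16/5929 + 256)) = sqrt(38/53 + sqrt(1517840/5929)) = sqrt(38/53 + 4*sqrt(94865)/77)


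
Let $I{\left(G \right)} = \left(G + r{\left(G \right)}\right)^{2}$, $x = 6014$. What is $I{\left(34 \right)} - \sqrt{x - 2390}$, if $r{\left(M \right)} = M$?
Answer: $4624 - 2 \sqrt{906} \approx 4563.8$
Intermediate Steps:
$I{\left(G \right)} = 4 G^{2}$ ($I{\left(G \right)} = \left(G + G\right)^{2} = \left(2 G\right)^{2} = 4 G^{2}$)
$I{\left(34 \right)} - \sqrt{x - 2390} = 4 \cdot 34^{2} - \sqrt{6014 - 2390} = 4 \cdot 1156 - \sqrt{3624} = 4624 - 2 \sqrt{906}$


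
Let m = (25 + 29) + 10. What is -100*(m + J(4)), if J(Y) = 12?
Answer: -7600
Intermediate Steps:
m = 64 (m = 54 + 10 = 64)
-100*(m + J(4)) = -100*(64 + 12) = -100*76 = -7600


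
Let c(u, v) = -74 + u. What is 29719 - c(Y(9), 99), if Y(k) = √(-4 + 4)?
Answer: 29793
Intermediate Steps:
Y(k) = 0 (Y(k) = √0 = 0)
29719 - c(Y(9), 99) = 29719 - (-74 + 0) = 29719 - 1*(-74) = 29719 + 74 = 29793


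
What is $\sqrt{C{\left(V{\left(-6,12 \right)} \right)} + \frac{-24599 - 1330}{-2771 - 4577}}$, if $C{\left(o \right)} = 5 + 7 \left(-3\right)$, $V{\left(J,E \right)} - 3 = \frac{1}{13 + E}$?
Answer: $\frac{i \sqrt{168340843}}{3674} \approx 3.5315 i$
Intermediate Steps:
$V{\left(J,E \right)} = 3 + \frac{1}{13 + E}$
$C{\left(o \right)} = -16$ ($C{\left(o \right)} = 5 - 21 = -16$)
$\sqrt{C{\left(V{\left(-6,12 \right)} \right)} + \frac{-24599 - 1330}{-2771 - 4577}} = \sqrt{-16 + \frac{-24599 - 1330}{-2771 - 4577}} = \sqrt{-16 - \frac{25929}{-7348}} = \sqrt{-16 - - \frac{25929}{7348}} = \sqrt{-16 + \frac{25929}{7348}} = \sqrt{- \frac{91639}{7348}} = \frac{i \sqrt{168340843}}{3674}$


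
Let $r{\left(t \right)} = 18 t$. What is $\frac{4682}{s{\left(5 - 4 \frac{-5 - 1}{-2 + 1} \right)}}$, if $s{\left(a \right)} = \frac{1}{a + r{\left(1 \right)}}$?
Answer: $-4682$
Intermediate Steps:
$s{\left(a \right)} = \frac{1}{18 + a}$ ($s{\left(a \right)} = \frac{1}{a + 18 \cdot 1} = \frac{1}{a + 18} = \frac{1}{18 + a}$)
$\frac{4682}{s{\left(5 - 4 \frac{-5 - 1}{-2 + 1} \right)}} = \frac{4682}{\frac{1}{18 + \left(5 - 4 \frac{-5 - 1}{-2 + 1}\right)}} = \frac{4682}{\frac{1}{18 + \left(5 - 4 \left(- \frac{6}{-1}\right)\right)}} = \frac{4682}{\frac{1}{18 + \left(5 - 4 \left(\left(-6\right) \left(-1\right)\right)\right)}} = \frac{4682}{\frac{1}{18 + \left(5 - 24\right)}} = \frac{4682}{\frac{1}{18 - 19}} = \frac{4682}{\frac{1}{-1}} = \frac{4682}{-1} = 4682 \left(-1\right) = -4682$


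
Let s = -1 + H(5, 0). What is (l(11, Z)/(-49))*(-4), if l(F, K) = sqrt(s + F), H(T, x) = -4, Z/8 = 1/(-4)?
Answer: 4*sqrt(6)/49 ≈ 0.19996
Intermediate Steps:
Z = -2 (Z = 8/(-4) = 8*(-1/4) = -2)
s = -5 (s = -1 - 4 = -5)
l(F, K) = sqrt(-5 + F)
(l(11, Z)/(-49))*(-4) = (sqrt(-5 + 11)/(-49))*(-4) = -sqrt(6)/49*(-4) = 4*sqrt(6)/49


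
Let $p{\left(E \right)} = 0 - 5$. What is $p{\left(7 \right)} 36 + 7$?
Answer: $-173$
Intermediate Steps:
$p{\left(E \right)} = -5$ ($p{\left(E \right)} = 0 - 5 = -5$)
$p{\left(7 \right)} 36 + 7 = \left(-5\right) 36 + 7 = -180 + 7 = -173$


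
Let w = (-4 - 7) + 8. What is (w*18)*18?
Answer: -972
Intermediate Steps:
w = -3 (w = -11 + 8 = -3)
(w*18)*18 = -3*18*18 = -54*18 = -972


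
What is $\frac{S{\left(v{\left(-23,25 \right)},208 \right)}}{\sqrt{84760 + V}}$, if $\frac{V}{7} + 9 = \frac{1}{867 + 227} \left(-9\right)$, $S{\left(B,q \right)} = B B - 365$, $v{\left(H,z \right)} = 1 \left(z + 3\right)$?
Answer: $\frac{419 \sqrt{101368349770}}{92658455} \approx 1.4397$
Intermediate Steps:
$v{\left(H,z \right)} = 3 + z$ ($v{\left(H,z \right)} = 1 \left(3 + z\right) = 3 + z$)
$S{\left(B,q \right)} = -365 + B^{2}$ ($S{\left(B,q \right)} = B^{2} - 365 = -365 + B^{2}$)
$V = - \frac{68985}{1094}$ ($V = -63 + 7 \frac{1}{867 + 227} \left(-9\right) = -63 + 7 \cdot \frac{1}{1094} \left(-9\right) = -63 + 7 \left(- \frac{9}{1094}\right) = -63 - \frac{63}{1094} = - \frac{68985}{1094} \approx -63.058$)
$\frac{S{\left(v{\left(-23,25 \right)},208 \right)}}{\sqrt{84760 + V}} = \frac{-365 + \left(3 + 25\right)^{2}}{\sqrt{84760 - \frac{68985}{1094}}} = \frac{-365 + 28^{2}}{\sqrt{\frac{92658455}{1094}}} = \frac{-365 + 784}{\frac{1}{1094} \sqrt{101368349770}} = 419 \frac{\sqrt{101368349770}}{92658455} = \frac{419 \sqrt{101368349770}}{92658455}$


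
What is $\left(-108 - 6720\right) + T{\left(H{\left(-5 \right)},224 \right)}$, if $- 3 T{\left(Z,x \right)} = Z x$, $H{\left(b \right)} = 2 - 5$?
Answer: $-6604$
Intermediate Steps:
$H{\left(b \right)} = -3$
$T{\left(Z,x \right)} = - \frac{Z x}{3}$
$\left(-108 - 6720\right) + T{\left(H{\left(-5 \right)},224 \right)} = \left(-108 - 6720\right) - \left(-1\right) 224 = \left(-108 - 6720\right) + 224 = -6828 + 224 = -6604$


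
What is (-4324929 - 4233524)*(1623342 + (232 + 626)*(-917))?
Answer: -7159625207868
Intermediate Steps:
(-4324929 - 4233524)*(1623342 + (232 + 626)*(-917)) = -8558453*(1623342 + 858*(-917)) = -8558453*(1623342 - 786786) = -8558453*836556 = -7159625207868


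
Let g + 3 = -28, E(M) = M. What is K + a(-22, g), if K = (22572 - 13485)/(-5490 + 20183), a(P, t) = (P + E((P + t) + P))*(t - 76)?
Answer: 152507734/14693 ≈ 10380.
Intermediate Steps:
g = -31 (g = -3 - 28 = -31)
a(P, t) = (-76 + t)*(t + 3*P) (a(P, t) = (P + ((P + t) + P))*(t - 76) = (P + (t + 2*P))*(-76 + t) = (t + 3*P)*(-76 + t) = (-76 + t)*(t + 3*P))
K = 9087/14693 ≈ 0.61846
K + a(-22, g) = 9087/14693 + ((-31)² - 228*(-22) - 76*(-31) + 3*(-22)*(-31)) = 9087/14693 + (961 + 5016 + 2356 + 2046) = 9087/14693 + 10379 = 152507734/14693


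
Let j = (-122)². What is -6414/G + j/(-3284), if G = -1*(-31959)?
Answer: -41395111/8746113 ≈ -4.7330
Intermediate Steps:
G = 31959
j = 14884
-6414/G + j/(-3284) = -6414/31959 + 14884/(-3284) = -6414*1/31959 + 14884*(-1/3284) = -2138/10653 - 3721/821 = -41395111/8746113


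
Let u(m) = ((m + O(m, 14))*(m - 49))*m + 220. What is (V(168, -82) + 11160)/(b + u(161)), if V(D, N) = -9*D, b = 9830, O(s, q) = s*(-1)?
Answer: 24/25 ≈ 0.96000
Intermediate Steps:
O(s, q) = -s
u(m) = 220 (u(m) = ((m - m)*(m - 49))*m + 220 = (0*(-49 + m))*m + 220 = 0*m + 220 = 0 + 220 = 220)
(V(168, -82) + 11160)/(b + u(161)) = (-9*168 + 11160)/(9830 + 220) = (-1512 + 11160)/10050 = 9648*(1/10050) = 24/25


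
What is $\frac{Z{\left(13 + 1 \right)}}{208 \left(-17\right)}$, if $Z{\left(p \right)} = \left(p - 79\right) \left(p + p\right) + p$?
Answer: $\frac{903}{1768} \approx 0.51075$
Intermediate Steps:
$Z{\left(p \right)} = p + 2 p \left(-79 + p\right)$ ($Z{\left(p \right)} = \left(-79 + p\right) 2 p + p = 2 p \left(-79 + p\right) + p = p + 2 p \left(-79 + p\right)$)
$\frac{Z{\left(13 + 1 \right)}}{208 \left(-17\right)} = \frac{\left(13 + 1\right) \left(-157 + 2 \left(13 + 1\right)\right)}{208 \left(-17\right)} = \frac{14 \left(-157 + 2 \cdot 14\right)}{-3536} = 14 \left(-157 + 28\right) \left(- \frac{1}{3536}\right) = 14 \left(-129\right) \left(- \frac{1}{3536}\right) = \left(-1806\right) \left(- \frac{1}{3536}\right) = \frac{903}{1768}$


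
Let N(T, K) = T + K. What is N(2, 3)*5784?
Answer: 28920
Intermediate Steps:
N(T, K) = K + T
N(2, 3)*5784 = (3 + 2)*5784 = 5*5784 = 28920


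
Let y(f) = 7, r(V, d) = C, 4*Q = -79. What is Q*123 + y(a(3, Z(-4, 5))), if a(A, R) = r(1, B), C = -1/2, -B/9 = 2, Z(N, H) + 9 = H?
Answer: -9689/4 ≈ -2422.3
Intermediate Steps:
Q = -79/4 (Q = (¼)*(-79) = -79/4 ≈ -19.750)
Z(N, H) = -9 + H
B = -18 (B = -9*2 = -18)
C = -½ (C = -1*½ = -½ ≈ -0.50000)
r(V, d) = -½
a(A, R) = -½
Q*123 + y(a(3, Z(-4, 5))) = -79/4*123 + 7 = -9717/4 + 7 = -9689/4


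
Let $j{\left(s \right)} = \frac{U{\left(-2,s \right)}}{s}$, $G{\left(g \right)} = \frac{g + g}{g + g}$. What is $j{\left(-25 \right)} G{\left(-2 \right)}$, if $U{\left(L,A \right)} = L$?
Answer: $\frac{2}{25} \approx 0.08$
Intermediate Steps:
$G{\left(g \right)} = 1$ ($G{\left(g \right)} = \frac{2 g}{2 g} = 2 g \frac{1}{2 g} = 1$)
$j{\left(s \right)} = - \frac{2}{s}$
$j{\left(-25 \right)} G{\left(-2 \right)} = - \frac{2}{-25} \cdot 1 = \left(-2\right) \left(- \frac{1}{25}\right) 1 = \frac{2}{25} \cdot 1 = \frac{2}{25}$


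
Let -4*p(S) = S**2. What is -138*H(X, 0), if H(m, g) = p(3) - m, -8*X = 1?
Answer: 1173/4 ≈ 293.25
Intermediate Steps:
X = -1/8 (X = -1/8*1 = -1/8 ≈ -0.12500)
p(S) = -S**2/4
H(m, g) = -9/4 - m (H(m, g) = -1/4*3**2 - m = -1/4*9 - m = -9/4 - m)
-138*H(X, 0) = -138*(-9/4 - 1*(-1/8)) = -138*(-9/4 + 1/8) = -138*(-17/8) = 1173/4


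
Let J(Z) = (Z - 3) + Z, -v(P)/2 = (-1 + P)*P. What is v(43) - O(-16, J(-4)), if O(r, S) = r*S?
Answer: -3788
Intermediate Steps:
v(P) = -2*P*(-1 + P) (v(P) = -2*(-1 + P)*P = -2*P*(-1 + P))
J(Z) = -3 + 2*Z (J(Z) = (-3 + Z) + Z = -3 + 2*Z)
O(r, S) = S*r
v(43) - O(-16, J(-4)) = 2*43*(1 - 1*43) - (-3 + 2*(-4))*(-16) = 2*43*(1 - 43) - (-3 - 8)*(-16) = 2*43*(-42) - (-11)*(-16) = -3612 - 1*176 = -3612 - 176 = -3788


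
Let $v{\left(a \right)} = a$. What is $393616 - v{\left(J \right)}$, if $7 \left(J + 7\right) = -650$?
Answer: $\frac{2756011}{7} \approx 3.9372 \cdot 10^{5}$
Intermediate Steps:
$J = - \frac{699}{7}$ ($J = -7 + \frac{1}{7} \left(-650\right) = -7 - \frac{650}{7} = - \frac{699}{7} \approx -99.857$)
$393616 - v{\left(J \right)} = 393616 - - \frac{699}{7} = 393616 + \frac{699}{7} = \frac{2756011}{7}$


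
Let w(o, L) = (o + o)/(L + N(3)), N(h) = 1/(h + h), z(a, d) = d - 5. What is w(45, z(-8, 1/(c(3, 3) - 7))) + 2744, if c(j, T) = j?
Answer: 166304/61 ≈ 2726.3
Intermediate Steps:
z(a, d) = -5 + d
N(h) = 1/(2*h)
w(o, L) = 2*o/(⅙ + L) (w(o, L) = (o + o)/(L + (½)/3) = (2*o)/(L + (½)*(⅓)) = (2*o)/(L + ⅙) = (2*o)/(⅙ + L) = 2*o/(⅙ + L))
w(45, z(-8, 1/(c(3, 3) - 7))) + 2744 = 12*45/(1 + 6*(-5 + 1/(3 - 7))) + 2744 = 12*45/(1 + 6*(-5 + 1/(-4))) + 2744 = 12*45/(1 + 6*(-5 - ¼)) + 2744 = 12*45/(1 + 6*(-21/4)) + 2744 = 12*45/(1 - 63/2) + 2744 = 12*45/(-61/2) + 2744 = 12*45*(-2/61) + 2744 = -1080/61 + 2744 = 166304/61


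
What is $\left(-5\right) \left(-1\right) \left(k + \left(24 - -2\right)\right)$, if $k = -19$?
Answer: $35$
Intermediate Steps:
$\left(-5\right) \left(-1\right) \left(k + \left(24 - -2\right)\right) = \left(-5\right) \left(-1\right) \left(-19 + \left(24 - -2\right)\right) = 5 \left(-19 + \left(24 + 2\right)\right) = 5 \left(-19 + 26\right) = 5 \cdot 7 = 35$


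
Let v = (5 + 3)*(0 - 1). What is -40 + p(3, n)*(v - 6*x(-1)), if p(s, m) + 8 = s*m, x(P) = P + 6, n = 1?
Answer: 150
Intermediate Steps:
x(P) = 6 + P
p(s, m) = -8 + m*s (p(s, m) = -8 + s*m = -8 + m*s)
v = -8 (v = 8*(-1) = -8)
-40 + p(3, n)*(v - 6*x(-1)) = -40 + (-8 + 1*3)*(-8 - 6*(6 - 1)) = -40 + (-8 + 3)*(-8 - 6*5) = -40 - 5*(-8 - 30) = -40 - 5*(-38) = -40 + 190 = 150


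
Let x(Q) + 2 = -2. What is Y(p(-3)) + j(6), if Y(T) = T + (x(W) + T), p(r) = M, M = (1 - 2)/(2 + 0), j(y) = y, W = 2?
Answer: 1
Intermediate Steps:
x(Q) = -4 (x(Q) = -2 - 2 = -4)
M = -½ (M = -1/2 = -1*½ = -½ ≈ -0.50000)
p(r) = -½
Y(T) = -4 + 2*T (Y(T) = T + (-4 + T) = -4 + 2*T)
Y(p(-3)) + j(6) = (-4 + 2*(-½)) + 6 = (-4 - 1) + 6 = -5 + 6 = 1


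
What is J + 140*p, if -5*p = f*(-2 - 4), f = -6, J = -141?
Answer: -1149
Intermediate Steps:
p = -36/5 (p = -(-6)*(-2 - 4)/5 = -(-6)*(-6)/5 = -1/5*36 = -36/5 ≈ -7.2000)
J + 140*p = -141 + 140*(-36/5) = -141 - 1008 = -1149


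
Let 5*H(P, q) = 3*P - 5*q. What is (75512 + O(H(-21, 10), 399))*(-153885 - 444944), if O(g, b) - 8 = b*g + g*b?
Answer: -172119024154/5 ≈ -3.4424e+10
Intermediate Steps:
H(P, q) = -q + 3*P/5 (H(P, q) = (3*P - 5*q)/5 = (-5*q + 3*P)/5 = -q + 3*P/5)
O(g, b) = 8 + 2*b*g (O(g, b) = 8 + (b*g + g*b) = 8 + (b*g + b*g) = 8 + 2*b*g)
(75512 + O(H(-21, 10), 399))*(-153885 - 444944) = (75512 + (8 + 2*399*(-1*10 + (3/5)*(-21))))*(-153885 - 444944) = (75512 + (8 + 2*399*(-10 - 63/5)))*(-598829) = (75512 + (8 + 2*399*(-113/5)))*(-598829) = (75512 + (8 - 90174/5))*(-598829) = (75512 - 90134/5)*(-598829) = (287426/5)*(-598829) = -172119024154/5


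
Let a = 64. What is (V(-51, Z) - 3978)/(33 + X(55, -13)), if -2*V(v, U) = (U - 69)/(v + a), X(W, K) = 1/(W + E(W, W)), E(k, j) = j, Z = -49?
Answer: -5682050/47203 ≈ -120.37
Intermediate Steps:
X(W, K) = 1/(2*W) (X(W, K) = 1/(W + W) = 1/(2*W))
V(v, U) = -(-69 + U)/(2*(64 + v)) (V(v, U) = -(U - 69)/(2*(v + 64)) = -(-69 + U)/(2*(64 + v)))
(V(-51, Z) - 3978)/(33 + X(55, -13)) = ((69 - 1*(-49))/(2*(64 - 51)) - 3978)/(33 + (½)/55) = ((½)*(69 + 49)/13 - 3978)/(33 + (½)*(1/55)) = ((½)*(1/13)*118 - 3978)/(33 + 1/110) = (59/13 - 3978)/(3631/110) = -51655/13*110/3631 = -5682050/47203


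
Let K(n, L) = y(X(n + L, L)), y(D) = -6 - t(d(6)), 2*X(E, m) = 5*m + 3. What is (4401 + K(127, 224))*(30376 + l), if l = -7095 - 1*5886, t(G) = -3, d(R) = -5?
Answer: 76503210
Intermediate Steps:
X(E, m) = 3/2 + 5*m/2 (X(E, m) = (5*m + 3)/2 = (3 + 5*m)/2 = 3/2 + 5*m/2)
l = -12981 (l = -7095 - 5886 = -12981)
y(D) = -3 (y(D) = -6 - 1*(-3) = -6 + 3 = -3)
K(n, L) = -3
(4401 + K(127, 224))*(30376 + l) = (4401 - 3)*(30376 - 12981) = 4398*17395 = 76503210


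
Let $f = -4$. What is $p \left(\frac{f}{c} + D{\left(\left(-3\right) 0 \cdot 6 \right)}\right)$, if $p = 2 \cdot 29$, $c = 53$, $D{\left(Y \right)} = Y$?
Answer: $- \frac{232}{53} \approx -4.3774$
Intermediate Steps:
$p = 58$
$p \left(\frac{f}{c} + D{\left(\left(-3\right) 0 \cdot 6 \right)}\right) = 58 \left(- \frac{4}{53} + \left(-3\right) 0 \cdot 6\right) = 58 \left(\left(-4\right) \frac{1}{53} + 0 \cdot 6\right) = 58 \left(- \frac{4}{53} + 0\right) = 58 \left(- \frac{4}{53}\right) = - \frac{232}{53}$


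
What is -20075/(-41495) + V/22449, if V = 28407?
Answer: 108627476/62101417 ≈ 1.7492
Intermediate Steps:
-20075/(-41495) + V/22449 = -20075/(-41495) + 28407/22449 = -20075*(-1/41495) + 28407*(1/22449) = 4015/8299 + 9469/7483 = 108627476/62101417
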